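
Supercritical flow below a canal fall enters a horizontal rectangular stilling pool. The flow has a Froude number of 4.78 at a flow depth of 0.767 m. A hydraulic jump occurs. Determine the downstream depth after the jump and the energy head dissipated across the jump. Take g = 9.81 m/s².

y₂ = 4.82 m; ΔE = 4.49 m

Fr₁ = 4.78 (given).
From the momentum equation for a rectangular channel, y₂/y₁ = ½[√(1 + 8Fr₁²) − 1] = ½[√183.8 − 1] = 6.28.
y₂ = 6.28 × 0.767 = 4.82 m.
Head loss: ΔE = (y₂ − y₁)³/(4y₁y₂) = (4.82 − 0.767)³/(4×0.767×4.82) = 66.4/14.8 = 4.49 m.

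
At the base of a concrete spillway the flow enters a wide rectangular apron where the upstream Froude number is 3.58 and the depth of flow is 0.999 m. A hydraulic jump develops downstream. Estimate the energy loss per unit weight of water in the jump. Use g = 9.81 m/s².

Fr₁ = 3.58 (given).
Bélanger equation: y₂/y₁ = ½[√(1 + 8Fr₁²) − 1] = ½[√103.5 − 1] = 4.59.
y₂ = 4.59 × 0.999 = 4.58 m.
V₁ = Fr₁·√(g·y₁) = 3.58×√(9.81×0.999) = 11.2 m/s; q = V₁·y₁ = 11.2 m²/s. V₂ = q/y₂ = 11.2/4.58 = 2.44 m/s. E₁ = y₁ + V₁²/2g = 7.40 m; E₂ = y₂ + V₂²/2g = 4.89 m. ΔE = E₁ − E₂ = 2.51 m.

ΔE = 2.51 m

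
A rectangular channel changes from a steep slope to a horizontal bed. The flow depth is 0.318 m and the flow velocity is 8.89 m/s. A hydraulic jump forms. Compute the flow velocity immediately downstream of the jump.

V₂ = 1.34 m/s

Fr₁ = V₁/√(g·y₁) = 8.89/√(9.81×0.318) = 5.03.
By Bélanger, y₂/y₁ = ½[√(1 + 8Fr₁²) − 1] = ½[√203.7 − 1] = 6.64.
y₂ = 6.64 × 0.318 = 2.11 m.
q = V₁·y₁ = 8.89 × 0.318 = 2.83 m²/s.
V₂ = q/y₂ = 2.83/2.11 = 1.34 m/s.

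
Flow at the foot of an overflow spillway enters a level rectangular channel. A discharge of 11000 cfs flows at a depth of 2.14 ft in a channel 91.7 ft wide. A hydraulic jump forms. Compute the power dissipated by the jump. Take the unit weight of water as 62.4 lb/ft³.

q = Q/b = 11000/91.7 = 120 ft²/s; V₁ = q/y₁ = 56.1 ft/s. Fr₁ = V₁/√(g·y₁) = 6.75.
By Bélanger, y₂/y₁ = ½[√(1 + 8Fr₁²) − 1] = ½[√365.8 − 1] = 9.06.
y₂ = 9.06 × 2.14 = 19.4 ft.
V₂ = q/y₂ = 120/19.4 = 6.19 ft/s. E₁ = y₁ + V₁²/2g = 50.9 ft; E₂ = y₂ + V₂²/2g = 20.0 ft. ΔE = E₁ − E₂ = 30.9 ft.
P = γ·Q·ΔE/550 = 62.4 × 11000 × 30.9 / 550 = 38615 hp.

P = 38615 hp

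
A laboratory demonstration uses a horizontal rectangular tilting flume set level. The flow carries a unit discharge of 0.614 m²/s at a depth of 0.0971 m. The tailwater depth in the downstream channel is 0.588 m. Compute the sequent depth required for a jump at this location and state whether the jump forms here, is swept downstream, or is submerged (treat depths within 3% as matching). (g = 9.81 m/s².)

V₁ = q/y₁ = 0.614/0.0971 = 6.32 m/s. Fr₁ = V₁/√(g·y₁) = 6.32/√(9.81×0.0971) = 6.48.
By Bélanger, y₂/y₁ = ½[√(1 + 8Fr₁²) − 1] = ½[√336.8 − 1] = 8.68.
y₂ = 8.68 × 0.0971 = 0.842 m.
Tailwater y_tw = 0.588 m: y_tw < y₂, so the jump is swept downstream.

y₂ = 0.842 m; the jump is swept downstream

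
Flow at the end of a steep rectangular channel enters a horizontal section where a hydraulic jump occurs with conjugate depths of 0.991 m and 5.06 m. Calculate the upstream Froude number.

Fr₁ = 3.95

For a rectangular channel the momentum equation gives q² = ½·g·y₁·y₂·(y₁ + y₂) = ½×9.81×0.991×5.06×6.05 = 149.
q = √149 = 12.2 m²/s.
V₁ = q/y₁ = 12.3 m/s; Fr₁ = V₁/√(g·y₁) = 3.95.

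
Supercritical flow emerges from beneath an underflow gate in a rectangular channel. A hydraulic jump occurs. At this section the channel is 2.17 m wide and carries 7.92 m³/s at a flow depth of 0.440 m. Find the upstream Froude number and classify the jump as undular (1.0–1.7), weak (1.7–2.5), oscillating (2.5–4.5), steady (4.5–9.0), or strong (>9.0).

q = Q/b = 7.92/2.17 = 3.65 m²/s; V₁ = q/y₁ = 8.29 m/s. Fr₁ = V₁/√(g·y₁) = 3.99.
Fr₁ = 3.99 lies in the oscillating range.

Fr₁ = 3.99; oscillating jump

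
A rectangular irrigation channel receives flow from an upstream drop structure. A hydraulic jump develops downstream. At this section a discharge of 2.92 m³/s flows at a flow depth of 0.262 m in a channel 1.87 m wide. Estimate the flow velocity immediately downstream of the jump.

V₂ = 1.25 m/s

q = Q/b = 2.92/1.87 = 1.56 m²/s; V₁ = q/y₁ = 5.96 m/s. Fr₁ = V₁/√(g·y₁) = 3.72.
Sequent-depth ratio: y₂/y₁ = ½[√(1 + 8Fr₁²) − 1] = ½[√111.6 − 1] = 4.78.
y₂ = 4.78 × 0.262 = 1.25 m.
V₂ = q/y₂ = 1.56/1.25 = 1.25 m/s.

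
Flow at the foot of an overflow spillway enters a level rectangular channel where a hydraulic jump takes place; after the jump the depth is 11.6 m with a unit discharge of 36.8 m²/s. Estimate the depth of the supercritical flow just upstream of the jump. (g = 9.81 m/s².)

V₂ = q/y₂ = 36.8/11.6 = 3.17 m/s; Fr₂ = V₂/√(g·y₂) = 0.297.
Applying the sequent-depth relation in reverse, y₁/y₂ = ½[√(1 + 8Fr₂²) − 1] = ½[√1.708 − 1] = 0.153.
y₁ = 0.153 × 11.6 = 1.78 m.

y₁ = 1.78 m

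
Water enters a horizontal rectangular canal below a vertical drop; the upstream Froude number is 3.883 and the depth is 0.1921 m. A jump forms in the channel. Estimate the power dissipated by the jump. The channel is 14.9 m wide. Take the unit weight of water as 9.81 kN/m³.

Fr₁ = 3.883 (given).
From the momentum equation for a rectangular channel, y₂/y₁ = ½[√(1 + 8Fr₁²) − 1] = ½[√121.62 − 1] = 5.014.
y₂ = 5.014 × 0.1921 = 0.9632 m.
Head loss: ΔE = (y₂ − y₁)³/(4y₁y₂) = (0.9632 − 0.1921)³/(4×0.1921×0.9632) = 0.4585/0.7401 = 0.6195 m.
V₁ = Fr₁·√(g·y₁) = 3.883×√(9.81×0.1921) = 5.330 m/s; q = V₁·y₁ = 1.024 m²/s. Q = q·b = 1.024 × 14.9 = 15.26 m³/s. P = γ·Q·ΔE = 9.81 × 15.26 × 0.6195 = 92.72 kW.

P = 92.72 kW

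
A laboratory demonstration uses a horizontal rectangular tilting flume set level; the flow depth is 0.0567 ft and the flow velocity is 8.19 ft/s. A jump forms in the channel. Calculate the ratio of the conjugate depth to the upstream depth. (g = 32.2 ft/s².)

Fr₁ = V₁/√(g·y₁) = 8.19/√(32.2×0.0567) = 6.06.
From the momentum equation for a rectangular channel, y₂/y₁ = ½[√(1 + 8Fr₁²) − 1] = ½[√294.9 − 1] = 8.09.

y₂/y₁ = 8.09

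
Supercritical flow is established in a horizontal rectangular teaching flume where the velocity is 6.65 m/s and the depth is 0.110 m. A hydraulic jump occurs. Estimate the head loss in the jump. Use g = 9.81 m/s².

ΔE = 1.39 m

Fr₁ = V₁/√(g·y₁) = 6.65/√(9.81×0.110) = 6.40.
Sequent-depth ratio: y₂/y₁ = ½[√(1 + 8Fr₁²) − 1] = ½[√328.8 − 1] = 8.57.
y₂ = 8.57 × 0.110 = 0.942 m.
q = V₁·y₁ = 6.65 × 0.110 = 0.732 m²/s. V₂ = q/y₂ = 0.732/0.942 = 0.776 m/s. E₁ = y₁ + V₁²/2g = 2.36 m; E₂ = y₂ + V₂²/2g = 0.973 m. ΔE = E₁ − E₂ = 1.39 m.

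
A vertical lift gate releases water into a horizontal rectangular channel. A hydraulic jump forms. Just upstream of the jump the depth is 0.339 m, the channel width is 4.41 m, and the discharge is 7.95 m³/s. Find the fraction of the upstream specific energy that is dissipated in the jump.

q = Q/b = 7.95/4.41 = 1.80 m²/s; V₁ = q/y₁ = 5.32 m/s. Fr₁ = V₁/√(g·y₁) = 2.92.
From the momentum equation for a rectangular channel, y₂/y₁ = ½[√(1 + 8Fr₁²) − 1] = ½[√69.03 − 1] = 3.65.
y₂ = 3.65 × 0.339 = 1.24 m.
E₁ = y₁ + V₁²/2g = 1.78 m. ΔE = (y₂ − y₁)³/(4y₁y₂) = 0.434 m. ΔE/E₁ = 0.434/1.78 = 0.244.

ΔE/E₁ = 0.244 (24.4%)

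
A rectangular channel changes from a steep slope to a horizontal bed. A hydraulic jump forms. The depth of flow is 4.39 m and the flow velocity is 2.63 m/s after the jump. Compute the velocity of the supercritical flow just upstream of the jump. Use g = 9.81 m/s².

Fr₂ = V₂/√(g·y₂) = 2.63/√(9.81×4.39) = 0.401.
Since the conjugate-depth ratio holds either way, y₁/y₂ = ½[√(1 + 8Fr₂²) − 1] = ½[√2.285 − 1] = 0.256.
y₁ = 0.256 × 4.39 = 1.12 m.
V₁ = q/y₁ = 11.5/1.12 = 10.3 m/s.

V₁ = 10.3 m/s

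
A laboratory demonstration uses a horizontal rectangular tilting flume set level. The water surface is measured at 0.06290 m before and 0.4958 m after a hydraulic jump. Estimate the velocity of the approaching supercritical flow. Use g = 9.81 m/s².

For a rectangular channel the momentum equation gives q² = ½·g·y₁·y₂·(y₁ + y₂) = ½×9.81×0.06290×0.4958×0.5587 = 0.08546.
q = √0.08546 = 0.2923 m²/s.
V₁ = q/y₁ = 0.2923/0.06290 = 4.648 m/s.

V₁ = 4.648 m/s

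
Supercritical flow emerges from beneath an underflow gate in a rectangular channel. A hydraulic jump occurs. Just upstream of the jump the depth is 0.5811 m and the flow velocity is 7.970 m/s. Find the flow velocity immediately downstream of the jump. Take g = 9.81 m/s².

Fr₁ = V₁/√(g·y₁) = 7.970/√(9.81×0.5811) = 3.338.
From the momentum equation for a rectangular channel, y₂/y₁ = ½[√(1 + 8Fr₁²) − 1] = ½[√90.143 − 1] = 4.247.
y₂ = 4.247 × 0.5811 = 2.468 m.
q = V₁·y₁ = 7.970 × 0.5811 = 4.631 m²/s.
V₂ = q/y₂ = 4.631/2.468 = 1.877 m/s.

V₂ = 1.877 m/s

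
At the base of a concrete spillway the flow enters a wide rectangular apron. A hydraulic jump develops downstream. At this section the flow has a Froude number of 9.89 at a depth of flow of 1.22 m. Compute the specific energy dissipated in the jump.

Fr₁ = 9.89 (given).
Conjugate-depth relation: y₂/y₁ = ½[√(1 + 8Fr₁²) − 1] = ½[√783.5 − 1] = 13.5.
y₂ = 13.5 × 1.22 = 16.5 m.
Head loss: ΔE = (y₂ − y₁)³/(4y₁y₂) = (16.5 − 1.22)³/(4×1.22×16.5) = 3543/80.3 = 44.1 m.

ΔE = 44.1 m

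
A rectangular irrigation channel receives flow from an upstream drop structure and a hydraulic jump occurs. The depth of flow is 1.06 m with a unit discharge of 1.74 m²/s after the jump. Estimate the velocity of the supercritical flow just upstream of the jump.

V₁ = 4.36 m/s

V₂ = q/y₂ = 1.74/1.06 = 1.64 m/s; Fr₂ = V₂/√(g·y₂) = 0.509.
From the momentum equation (using Fr₂), y₁/y₂ = ½[√(1 + 8Fr₂²) − 1] = ½[√3.073 − 1] = 0.377.
y₁ = 0.377 × 1.06 = 0.399 m.
V₁ = q/y₁ = 1.74/0.399 = 4.36 m/s.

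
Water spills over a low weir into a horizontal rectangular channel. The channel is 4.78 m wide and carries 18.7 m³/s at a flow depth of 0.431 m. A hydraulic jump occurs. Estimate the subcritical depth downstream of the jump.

q = Q/b = 18.7/4.78 = 3.91 m²/s; V₁ = q/y₁ = 9.08 m/s. Fr₁ = V₁/√(g·y₁) = 4.41.
From the momentum equation for a rectangular channel, y₂/y₁ = ½[√(1 + 8Fr₁²) − 1] = ½[√156.9 − 1] = 5.76.
y₂ = 5.76 × 0.431 = 2.48 m.

y₂ = 2.48 m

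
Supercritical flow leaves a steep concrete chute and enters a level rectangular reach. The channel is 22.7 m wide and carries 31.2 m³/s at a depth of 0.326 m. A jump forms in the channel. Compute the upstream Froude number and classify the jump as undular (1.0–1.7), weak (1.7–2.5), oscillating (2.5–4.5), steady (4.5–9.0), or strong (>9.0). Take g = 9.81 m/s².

Fr₁ = 2.36; weak jump

q = Q/b = 31.2/22.7 = 1.37 m²/s; V₁ = q/y₁ = 4.22 m/s. Fr₁ = V₁/√(g·y₁) = 2.36.
Fr₁ = 2.36 lies in the weak range.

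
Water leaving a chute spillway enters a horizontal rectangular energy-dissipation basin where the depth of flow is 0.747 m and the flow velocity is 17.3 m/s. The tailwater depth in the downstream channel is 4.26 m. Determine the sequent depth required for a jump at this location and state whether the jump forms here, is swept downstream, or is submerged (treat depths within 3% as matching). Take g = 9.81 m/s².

Fr₁ = V₁/√(g·y₁) = 17.3/√(9.81×0.747) = 6.39.
Sequent-depth ratio: y₂/y₁ = ½[√(1 + 8Fr₁²) − 1] = ½[√327.7 − 1] = 8.55.
y₂ = 8.55 × 0.747 = 6.39 m.
Tailwater y_tw = 4.26 m: y_tw < y₂, so the jump is swept downstream.

y₂ = 6.39 m; the jump is swept downstream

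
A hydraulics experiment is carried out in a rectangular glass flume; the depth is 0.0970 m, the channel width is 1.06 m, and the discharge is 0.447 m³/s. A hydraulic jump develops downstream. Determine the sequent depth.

y₂ = 0.565 m

q = Q/b = 0.447/1.06 = 0.422 m²/s; V₁ = q/y₁ = 4.35 m/s. Fr₁ = V₁/√(g·y₁) = 4.46.
From the momentum equation for a rectangular channel, y₂/y₁ = ½[√(1 + 8Fr₁²) − 1] = ½[√159.9 − 1] = 5.82.
y₂ = 5.82 × 0.0970 = 0.565 m.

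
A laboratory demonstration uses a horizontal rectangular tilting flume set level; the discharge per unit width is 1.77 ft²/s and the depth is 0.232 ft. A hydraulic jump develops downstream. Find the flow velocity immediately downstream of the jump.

V₁ = q/y₁ = 1.77/0.232 = 7.63 ft/s. Fr₁ = V₁/√(g·y₁) = 7.63/√(32.2×0.232) = 2.79.
From the momentum equation for a rectangular channel, y₂/y₁ = ½[√(1 + 8Fr₁²) − 1] = ½[√63.33 − 1] = 3.48.
y₂ = 3.48 × 0.232 = 0.807 ft.
V₂ = q/y₂ = 1.77/0.807 = 2.19 ft/s.

V₂ = 2.19 ft/s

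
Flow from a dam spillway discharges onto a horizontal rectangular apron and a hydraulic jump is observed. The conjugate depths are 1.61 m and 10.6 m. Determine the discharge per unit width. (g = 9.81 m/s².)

For a rectangular channel the momentum equation gives q² = ½·g·y₁·y₂·(y₁ + y₂) = ½×9.81×1.61×10.6×12.2 = 1022.
q = √1022 = 32.0 m²/s.

q = 32.0 m²/s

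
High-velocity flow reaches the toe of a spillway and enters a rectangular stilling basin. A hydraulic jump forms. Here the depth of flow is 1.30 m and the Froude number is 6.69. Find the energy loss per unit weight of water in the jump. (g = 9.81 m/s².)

Fr₁ = 6.69 (given).
By Bélanger, y₂/y₁ = ½[√(1 + 8Fr₁²) − 1] = ½[√359.0 − 1] = 8.97.
y₂ = 8.97 × 1.30 = 11.7 m.
Head loss: ΔE = (y₂ − y₁)³/(4y₁y₂) = (11.7 − 1.30)³/(4×1.30×11.7) = 1114/60.7 = 18.4 m.

ΔE = 18.4 m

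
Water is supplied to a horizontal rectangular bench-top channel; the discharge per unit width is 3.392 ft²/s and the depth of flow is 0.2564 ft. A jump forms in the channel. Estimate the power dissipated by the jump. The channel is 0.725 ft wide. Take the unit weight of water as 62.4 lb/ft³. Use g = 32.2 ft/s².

P = 0.3775 hp

V₁ = q/y₁ = 3.392/0.2564 = 13.23 ft/s. Fr₁ = V₁/√(g·y₁) = 13.23/√(32.2×0.2564) = 4.604.
From the momentum equation for a rectangular channel, y₂/y₁ = ½[√(1 + 8Fr₁²) − 1] = ½[√170.59 − 1] = 6.030.
y₂ = 6.030 × 0.2564 = 1.546 ft.
Head loss: ΔE = (y₂ − y₁)³/(4y₁y₂) = (1.546 − 0.2564)³/(4×0.2564×1.546) = 2.146/1.586 = 1.353 ft.
Q = q·b = 3.392 × 0.725 = 2.459 cfs. P = γ·Q·ΔE/550 = 62.4 × 2.459 × 1.353 / 550 = 0.3775 hp.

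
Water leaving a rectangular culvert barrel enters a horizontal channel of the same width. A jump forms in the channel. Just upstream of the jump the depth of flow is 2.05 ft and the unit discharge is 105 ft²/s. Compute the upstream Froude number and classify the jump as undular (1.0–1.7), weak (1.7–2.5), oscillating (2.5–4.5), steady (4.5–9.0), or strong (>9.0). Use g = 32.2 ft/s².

V₁ = q/y₁ = 105/2.05 = 51.2 ft/s. Fr₁ = V₁/√(g·y₁) = 51.2/√(32.2×2.05) = 6.30.
Fr₁ = 6.30 lies in the steady range.

Fr₁ = 6.30; steady jump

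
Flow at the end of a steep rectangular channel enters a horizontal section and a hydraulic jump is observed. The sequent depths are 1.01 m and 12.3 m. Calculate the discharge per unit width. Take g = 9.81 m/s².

q = 28.5 m²/s

For a rectangular channel the momentum equation gives q² = ½·g·y₁·y₂·(y₁ + y₂) = ½×9.81×1.01×12.3×13.3 = 811.
q = √811 = 28.5 m²/s.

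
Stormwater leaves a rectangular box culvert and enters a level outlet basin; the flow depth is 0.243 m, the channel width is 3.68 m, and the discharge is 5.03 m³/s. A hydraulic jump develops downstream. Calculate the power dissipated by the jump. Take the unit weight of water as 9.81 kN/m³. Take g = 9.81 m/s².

P = 31.9 kW

q = Q/b = 5.03/3.68 = 1.37 m²/s; V₁ = q/y₁ = 5.62 m/s. Fr₁ = V₁/√(g·y₁) = 3.64.
Conjugate-depth relation: y₂/y₁ = ½[√(1 + 8Fr₁²) − 1] = ½[√107.2 − 1] = 4.68.
y₂ = 4.68 × 0.243 = 1.14 m.
Head loss: ΔE = (y₂ − y₁)³/(4y₁y₂) = (1.14 − 0.243)³/(4×0.243×1.14) = 0.713/1.10 = 0.646 m.
P = γ·Q·ΔE = 9.81 × 5.03 × 0.646 = 31.9 kW.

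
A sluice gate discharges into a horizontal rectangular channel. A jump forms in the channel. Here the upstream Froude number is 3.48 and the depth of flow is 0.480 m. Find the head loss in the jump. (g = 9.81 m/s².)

Fr₁ = 3.48 (given).
Conjugate-depth relation: y₂/y₁ = ½[√(1 + 8Fr₁²) − 1] = ½[√97.88 − 1] = 4.45.
y₂ = 4.45 × 0.480 = 2.13 m.
V₁ = Fr₁·√(g·y₁) = 3.48×√(9.81×0.480) = 7.55 m/s; q = V₁·y₁ = 3.62 m²/s. V₂ = q/y₂ = 3.62/2.13 = 1.70 m/s. E₁ = y₁ + V₁²/2g = 3.39 m; E₂ = y₂ + V₂²/2g = 2.28 m. ΔE = E₁ − E₂ = 1.11 m.

ΔE = 1.11 m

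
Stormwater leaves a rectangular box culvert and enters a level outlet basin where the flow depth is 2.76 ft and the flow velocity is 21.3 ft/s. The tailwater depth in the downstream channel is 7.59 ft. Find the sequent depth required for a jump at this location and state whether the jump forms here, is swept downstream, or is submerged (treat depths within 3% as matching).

y₂ = 7.55 ft; the jump forms here

Fr₁ = V₁/√(g·y₁) = 21.3/√(32.2×2.76) = 2.26.
Sequent-depth ratio: y₂/y₁ = ½[√(1 + 8Fr₁²) − 1] = ½[√41.84 − 1] = 2.73.
y₂ = 2.73 × 2.76 = 7.55 ft.
Tailwater y_tw = 7.59 ft: y_tw ≈ y₂, so the jump forms here.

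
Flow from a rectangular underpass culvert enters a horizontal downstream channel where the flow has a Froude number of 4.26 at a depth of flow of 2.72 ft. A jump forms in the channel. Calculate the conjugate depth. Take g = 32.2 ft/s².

Fr₁ = 4.26 (given).
By Bélanger, y₂/y₁ = ½[√(1 + 8Fr₁²) − 1] = ½[√146.2 − 1] = 5.55.
y₂ = 5.55 × 2.72 = 15.1 ft.

y₂ = 15.1 ft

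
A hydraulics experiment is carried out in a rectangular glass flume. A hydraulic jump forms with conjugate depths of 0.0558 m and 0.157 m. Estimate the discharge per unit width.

For a rectangular channel the momentum equation gives q² = ½·g·y₁·y₂·(y₁ + y₂) = ½×9.81×0.0558×0.157×0.213 = 0.00914.
q = √0.00914 = 0.0956 m²/s.

q = 0.0956 m²/s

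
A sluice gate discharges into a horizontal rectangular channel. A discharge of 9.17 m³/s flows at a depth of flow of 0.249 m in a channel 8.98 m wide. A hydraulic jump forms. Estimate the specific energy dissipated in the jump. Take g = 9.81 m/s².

ΔE = 0.217 m

q = Q/b = 9.17/8.98 = 1.02 m²/s; V₁ = q/y₁ = 4.10 m/s. Fr₁ = V₁/√(g·y₁) = 2.62.
Bélanger equation: y₂/y₁ = ½[√(1 + 8Fr₁²) − 1] = ½[√56.08 − 1] = 3.24.
y₂ = 3.24 × 0.249 = 0.808 m.
V₂ = q/y₂ = 1.02/0.808 = 1.26 m/s. E₁ = y₁ + V₁²/2g = 1.11 m; E₂ = y₂ + V₂²/2g = 0.889 m. ΔE = E₁ − E₂ = 0.217 m.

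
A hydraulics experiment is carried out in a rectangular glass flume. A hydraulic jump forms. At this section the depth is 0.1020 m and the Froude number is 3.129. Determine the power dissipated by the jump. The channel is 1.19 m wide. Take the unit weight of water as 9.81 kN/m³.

P = 0.6192 kW

Fr₁ = 3.129 (given).
Conjugate-depth relation: y₂/y₁ = ½[√(1 + 8Fr₁²) − 1] = ½[√79.325 − 1] = 3.953.
y₂ = 3.953 × 0.1020 = 0.4032 m.
V₁ = Fr₁·√(g·y₁) = 3.129×√(9.81×0.1020) = 3.130 m/s; q = V₁·y₁ = 0.3193 m²/s. V₂ = q/y₂ = 0.3193/0.4032 = 0.7917 m/s. E₁ = y₁ + V₁²/2g = 0.6013 m; E₂ = y₂ + V₂²/2g = 0.4352 m. ΔE = E₁ − E₂ = 0.1661 m.
Q = q·b = 0.3193 × 1.19 = 0.3799 m³/s. P = γ·Q·ΔE = 9.81 × 0.3799 × 0.1661 = 0.6192 kW.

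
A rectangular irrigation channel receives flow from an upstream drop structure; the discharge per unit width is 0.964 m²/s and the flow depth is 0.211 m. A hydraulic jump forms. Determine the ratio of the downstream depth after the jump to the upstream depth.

y₂/y₁ = 4.02

V₁ = q/y₁ = 0.964/0.211 = 4.57 m/s. Fr₁ = V₁/√(g·y₁) = 4.57/√(9.81×0.211) = 3.18.
Bélanger equation: y₂/y₁ = ½[√(1 + 8Fr₁²) − 1] = ½[√81.67 − 1] = 4.02.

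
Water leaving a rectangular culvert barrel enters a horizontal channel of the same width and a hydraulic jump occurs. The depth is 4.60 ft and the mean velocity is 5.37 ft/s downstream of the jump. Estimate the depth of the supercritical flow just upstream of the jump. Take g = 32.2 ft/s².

Fr₂ = V₂/√(g·y₂) = 5.37/√(32.2×4.60) = 0.441.
Since the conjugate-depth ratio holds either way, y₁/y₂ = ½[√(1 + 8Fr₂²) − 1] = ½[√2.557 − 1] = 0.300.
y₁ = 0.300 × 4.60 = 1.38 ft.

y₁ = 1.38 ft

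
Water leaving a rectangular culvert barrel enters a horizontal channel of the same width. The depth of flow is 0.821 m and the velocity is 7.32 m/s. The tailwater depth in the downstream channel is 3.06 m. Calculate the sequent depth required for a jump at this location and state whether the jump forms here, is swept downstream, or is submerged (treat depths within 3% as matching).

y₂ = 2.61 m; the jump is submerged

Fr₁ = V₁/√(g·y₁) = 7.32/√(9.81×0.821) = 2.58.
Conjugate-depth relation: y₂/y₁ = ½[√(1 + 8Fr₁²) − 1] = ½[√54.22 − 1] = 3.18.
y₂ = 3.18 × 0.821 = 2.61 m.
Tailwater y_tw = 3.06 m: y_tw > y₂, so the jump is submerged.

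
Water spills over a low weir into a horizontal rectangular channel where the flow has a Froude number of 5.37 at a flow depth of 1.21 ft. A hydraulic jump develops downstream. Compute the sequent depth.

Fr₁ = 5.37 (given).
Conjugate-depth relation: y₂/y₁ = ½[√(1 + 8Fr₁²) − 1] = ½[√231.7 − 1] = 7.11.
y₂ = 7.11 × 1.21 = 8.60 ft.

y₂ = 8.60 ft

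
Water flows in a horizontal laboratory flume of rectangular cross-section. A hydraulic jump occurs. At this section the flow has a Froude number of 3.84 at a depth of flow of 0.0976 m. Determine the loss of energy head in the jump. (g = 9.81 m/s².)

Fr₁ = 3.84 (given).
Sequent-depth ratio: y₂/y₁ = ½[√(1 + 8Fr₁²) − 1] = ½[√119.0 − 1] = 4.95.
y₂ = 4.95 × 0.0976 = 0.483 m.
Head loss: ΔE = (y₂ − y₁)³/(4y₁y₂) = (0.483 − 0.0976)³/(4×0.0976×0.483) = 0.0575/0.189 = 0.304 m.

ΔE = 0.304 m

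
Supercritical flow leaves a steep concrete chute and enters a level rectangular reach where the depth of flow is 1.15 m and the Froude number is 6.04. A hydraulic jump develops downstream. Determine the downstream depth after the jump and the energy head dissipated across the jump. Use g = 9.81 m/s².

y₂ = 9.26 m; ΔE = 12.5 m

Fr₁ = 6.04 (given).
By Bélanger, y₂/y₁ = ½[√(1 + 8Fr₁²) − 1] = ½[√292.9 − 1] = 8.06.
y₂ = 8.06 × 1.15 = 9.26 m.
V₁ = Fr₁·√(g·y₁) = 6.04×√(9.81×1.15) = 20.3 m/s; q = V₁·y₁ = 23.3 m²/s. V₂ = q/y₂ = 23.3/9.26 = 2.52 m/s. E₁ = y₁ + V₁²/2g = 22.1 m; E₂ = y₂ + V₂²/2g = 9.59 m. ΔE = E₁ − E₂ = 12.5 m.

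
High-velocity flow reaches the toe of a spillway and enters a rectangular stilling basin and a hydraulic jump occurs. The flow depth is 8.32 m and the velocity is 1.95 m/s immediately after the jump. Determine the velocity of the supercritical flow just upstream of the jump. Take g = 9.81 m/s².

V₁ = 22.7 m/s

Fr₂ = V₂/√(g·y₂) = 1.95/√(9.81×8.32) = 0.216.
Since the conjugate-depth ratio holds either way, y₁/y₂ = ½[√(1 + 8Fr₂²) − 1] = ½[√1.373 − 1] = 0.0858.
y₁ = 0.0858 × 8.32 = 0.714 m.
V₁ = q/y₁ = 16.2/0.714 = 22.7 m/s.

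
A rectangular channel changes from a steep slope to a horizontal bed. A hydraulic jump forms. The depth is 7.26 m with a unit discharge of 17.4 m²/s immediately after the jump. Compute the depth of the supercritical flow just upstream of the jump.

y₁ = 1.03 m

V₂ = q/y₂ = 17.4/7.26 = 2.40 m/s; Fr₂ = V₂/√(g·y₂) = 0.284.
From the momentum equation (using Fr₂), y₁/y₂ = ½[√(1 + 8Fr₂²) − 1] = ½[√1.645 − 1] = 0.141.
y₁ = 0.141 × 7.26 = 1.03 m.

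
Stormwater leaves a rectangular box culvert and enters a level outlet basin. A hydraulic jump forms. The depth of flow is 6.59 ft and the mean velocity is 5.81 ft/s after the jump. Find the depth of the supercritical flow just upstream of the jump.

y₁ = 1.67 ft

Fr₂ = V₂/√(g·y₂) = 5.81/√(32.2×6.59) = 0.399.
Since the conjugate-depth ratio holds either way, y₁/y₂ = ½[√(1 + 8Fr₂²) − 1] = ½[√2.273 − 1] = 0.254.
y₁ = 0.254 × 6.59 = 1.67 ft.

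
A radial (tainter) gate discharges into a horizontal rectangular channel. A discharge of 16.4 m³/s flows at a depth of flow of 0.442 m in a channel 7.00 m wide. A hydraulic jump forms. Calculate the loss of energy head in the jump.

q = Q/b = 16.4/7.00 = 2.34 m²/s; V₁ = q/y₁ = 5.30 m/s. Fr₁ = V₁/√(g·y₁) = 2.55.
Bélanger equation: y₂/y₁ = ½[√(1 + 8Fr₁²) − 1] = ½[√52.84 − 1] = 3.13.
y₂ = 3.13 × 0.442 = 1.39 m.
V₂ = q/y₂ = 2.34/1.39 = 1.69 m/s. E₁ = y₁ + V₁²/2g = 1.87 m; E₂ = y₂ + V₂²/2g = 1.53 m. ΔE = E₁ − E₂ = 0.343 m.

ΔE = 0.343 m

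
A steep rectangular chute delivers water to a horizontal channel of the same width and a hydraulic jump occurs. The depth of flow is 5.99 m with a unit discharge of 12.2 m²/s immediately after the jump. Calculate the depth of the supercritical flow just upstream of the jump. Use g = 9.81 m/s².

y₁ = 0.751 m

V₂ = q/y₂ = 12.2/5.99 = 2.04 m/s; Fr₂ = V₂/√(g·y₂) = 0.266.
From the momentum equation (using Fr₂), y₁/y₂ = ½[√(1 + 8Fr₂²) − 1] = ½[√1.565 − 1] = 0.125.
y₁ = 0.125 × 5.99 = 0.751 m.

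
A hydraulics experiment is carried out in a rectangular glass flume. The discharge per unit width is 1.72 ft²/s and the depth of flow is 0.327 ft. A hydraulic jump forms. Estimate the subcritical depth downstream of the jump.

y₂ = 0.604 ft

V₁ = q/y₁ = 1.72/0.327 = 5.26 ft/s. Fr₁ = V₁/√(g·y₁) = 5.26/√(32.2×0.327) = 1.62.
Conjugate-depth relation: y₂/y₁ = ½[√(1 + 8Fr₁²) − 1] = ½[√22.02 − 1] = 1.85.
y₂ = 1.85 × 0.327 = 0.604 ft.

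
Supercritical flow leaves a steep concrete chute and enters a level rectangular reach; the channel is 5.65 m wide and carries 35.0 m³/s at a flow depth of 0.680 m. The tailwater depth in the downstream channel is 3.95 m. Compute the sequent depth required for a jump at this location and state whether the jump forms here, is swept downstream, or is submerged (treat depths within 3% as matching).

y₂ = 3.07 m; the jump is submerged

q = Q/b = 35.0/5.65 = 6.19 m²/s; V₁ = q/y₁ = 9.11 m/s. Fr₁ = V₁/√(g·y₁) = 3.53.
Bélanger equation: y₂/y₁ = ½[√(1 + 8Fr₁²) − 1] = ½[√100.5 − 1] = 4.51.
y₂ = 4.51 × 0.680 = 3.07 m.
Tailwater y_tw = 3.95 m: y_tw > y₂, so the jump is submerged.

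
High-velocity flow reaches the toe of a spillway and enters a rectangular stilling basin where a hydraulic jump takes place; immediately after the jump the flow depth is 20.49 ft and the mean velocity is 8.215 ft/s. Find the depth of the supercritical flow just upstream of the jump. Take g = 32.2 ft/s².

y₁ = 3.570 ft

Fr₂ = V₂/√(g·y₂) = 8.215/√(32.2×20.49) = 0.3198.
Since the conjugate-depth ratio holds either way, y₁/y₂ = ½[√(1 + 8Fr₂²) − 1] = ½[√1.8183 − 1] = 0.1742.
y₁ = 0.1742 × 20.49 = 3.570 ft.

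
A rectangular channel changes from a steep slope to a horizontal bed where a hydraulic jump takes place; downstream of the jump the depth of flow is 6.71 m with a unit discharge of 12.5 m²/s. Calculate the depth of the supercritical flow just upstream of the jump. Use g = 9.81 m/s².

V₂ = q/y₂ = 12.5/6.71 = 1.86 m/s; Fr₂ = V₂/√(g·y₂) = 0.230.
Since the conjugate-depth ratio holds either way, y₁/y₂ = ½[√(1 + 8Fr₂²) − 1] = ½[√1.422 − 1] = 0.0962.
y₁ = 0.0962 × 6.71 = 0.645 m.

y₁ = 0.645 m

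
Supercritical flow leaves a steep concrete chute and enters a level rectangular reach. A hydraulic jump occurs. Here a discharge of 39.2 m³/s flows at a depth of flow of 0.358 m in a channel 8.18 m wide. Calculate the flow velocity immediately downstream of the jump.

q = Q/b = 39.2/8.18 = 4.79 m²/s; V₁ = q/y₁ = 13.4 m/s. Fr₁ = V₁/√(g·y₁) = 7.14.
Conjugate-depth relation: y₂/y₁ = ½[√(1 + 8Fr₁²) − 1] = ½[√409.2 − 1] = 9.61.
y₂ = 9.61 × 0.358 = 3.44 m.
V₂ = q/y₂ = 4.79/3.44 = 1.39 m/s.

V₂ = 1.39 m/s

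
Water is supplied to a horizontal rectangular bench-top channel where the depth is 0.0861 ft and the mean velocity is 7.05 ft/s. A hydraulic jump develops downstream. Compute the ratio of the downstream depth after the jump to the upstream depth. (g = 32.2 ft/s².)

Fr₁ = V₁/√(g·y₁) = 7.05/√(32.2×0.0861) = 4.23.
Sequent-depth ratio: y₂/y₁ = ½[√(1 + 8Fr₁²) − 1] = ½[√144.4 − 1] = 5.51.

y₂/y₁ = 5.51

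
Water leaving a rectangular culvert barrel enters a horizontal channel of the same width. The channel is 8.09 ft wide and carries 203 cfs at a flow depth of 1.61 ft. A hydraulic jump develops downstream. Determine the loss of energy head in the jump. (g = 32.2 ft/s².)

ΔE = 0.636 ft

q = Q/b = 203/8.09 = 25.1 ft²/s; V₁ = q/y₁ = 15.6 ft/s. Fr₁ = V₁/√(g·y₁) = 2.16.
By Bélanger, y₂/y₁ = ½[√(1 + 8Fr₁²) − 1] = ½[√38.48 − 1] = 2.60.
y₂ = 2.60 × 1.61 = 4.19 ft.
Head loss: ΔE = (y₂ − y₁)³/(4y₁y₂) = (4.19 − 1.61)³/(4×1.61×4.19) = 17.2/27.0 = 0.636 ft.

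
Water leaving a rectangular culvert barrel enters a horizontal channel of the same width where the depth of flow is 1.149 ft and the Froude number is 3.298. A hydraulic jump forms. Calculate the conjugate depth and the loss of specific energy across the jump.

y₂ = 4.815 ft; ΔE = 2.227 ft

Fr₁ = 3.298 (given).
Conjugate-depth relation: y₂/y₁ = ½[√(1 + 8Fr₁²) − 1] = ½[√88.014 − 1] = 4.191.
y₂ = 4.191 × 1.149 = 4.815 ft.
Head loss: ΔE = (y₂ − y₁)³/(4y₁y₂) = (4.815 − 1.149)³/(4×1.149×4.815) = 49.28/22.13 = 2.227 ft.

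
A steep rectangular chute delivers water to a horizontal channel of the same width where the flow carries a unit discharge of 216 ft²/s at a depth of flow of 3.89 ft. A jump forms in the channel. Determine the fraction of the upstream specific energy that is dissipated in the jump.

V₁ = q/y₁ = 216/3.89 = 55.5 ft/s. Fr₁ = V₁/√(g·y₁) = 55.5/√(32.2×3.89) = 4.96.
By Bélanger, y₂/y₁ = ½[√(1 + 8Fr₁²) − 1] = ½[√197.9 − 1] = 6.53.
y₂ = 6.53 × 3.89 = 25.4 ft.
E₁ = y₁ + V₁²/2g = 51.8 ft. ΔE = (y₂ − y₁)³/(4y₁y₂) = 25.2 ft. ΔE/E₁ = 25.2/51.8 = 0.487.

ΔE/E₁ = 0.487 (48.7%)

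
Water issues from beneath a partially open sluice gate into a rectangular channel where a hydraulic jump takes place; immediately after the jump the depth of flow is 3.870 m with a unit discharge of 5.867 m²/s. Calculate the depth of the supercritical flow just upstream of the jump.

V₂ = q/y₂ = 5.867/3.870 = 1.516 m/s; Fr₂ = V₂/√(g·y₂) = 0.2460.
From the momentum equation (using Fr₂), y₁/y₂ = ½[√(1 + 8Fr₂²) − 1] = ½[√1.4843 − 1] = 0.1092.
y₁ = 0.1092 × 3.870 = 0.4225 m.

y₁ = 0.4225 m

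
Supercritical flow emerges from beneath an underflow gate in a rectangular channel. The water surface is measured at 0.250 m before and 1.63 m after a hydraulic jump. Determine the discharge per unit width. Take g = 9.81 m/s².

For a rectangular channel the momentum equation gives q² = ½·g·y₁·y₂·(y₁ + y₂) = ½×9.81×0.250×1.63×1.88 = 3.76.
q = √3.76 = 1.94 m²/s.

q = 1.94 m²/s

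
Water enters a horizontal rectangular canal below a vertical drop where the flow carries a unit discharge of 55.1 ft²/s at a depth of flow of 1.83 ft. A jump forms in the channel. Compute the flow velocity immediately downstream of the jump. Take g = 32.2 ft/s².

V₁ = q/y₁ = 55.1/1.83 = 30.1 ft/s. Fr₁ = V₁/√(g·y₁) = 30.1/√(32.2×1.83) = 3.92.
By Bélanger, y₂/y₁ = ½[√(1 + 8Fr₁²) − 1] = ½[√124.1 − 1] = 5.07.
y₂ = 5.07 × 1.83 = 9.28 ft.
V₂ = q/y₂ = 55.1/9.28 = 5.94 ft/s.

V₂ = 5.94 ft/s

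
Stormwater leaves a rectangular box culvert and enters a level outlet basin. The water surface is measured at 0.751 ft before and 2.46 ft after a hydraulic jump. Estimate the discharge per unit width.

For a rectangular channel the momentum equation gives q² = ½·g·y₁·y₂·(y₁ + y₂) = ½×32.2×0.751×2.46×3.21 = 95.5.
q = √95.5 = 9.77 ft²/s.

q = 9.77 ft²/s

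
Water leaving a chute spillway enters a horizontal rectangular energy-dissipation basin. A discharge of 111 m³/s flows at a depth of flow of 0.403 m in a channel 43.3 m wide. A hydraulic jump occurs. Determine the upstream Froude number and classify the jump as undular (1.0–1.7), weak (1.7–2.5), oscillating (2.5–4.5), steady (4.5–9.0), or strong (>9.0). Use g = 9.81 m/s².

q = Q/b = 111/43.3 = 2.56 m²/s; V₁ = q/y₁ = 6.36 m/s. Fr₁ = V₁/√(g·y₁) = 3.20.
Fr₁ = 3.20 lies in the oscillating range.

Fr₁ = 3.20; oscillating jump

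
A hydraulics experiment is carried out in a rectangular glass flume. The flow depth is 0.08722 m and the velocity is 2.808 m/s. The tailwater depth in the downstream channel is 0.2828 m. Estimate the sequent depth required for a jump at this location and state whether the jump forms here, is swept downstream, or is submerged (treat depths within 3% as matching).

Fr₁ = V₁/√(g·y₁) = 2.808/√(9.81×0.08722) = 3.036.
Sequent-depth ratio: y₂/y₁ = ½[√(1 + 8Fr₁²) − 1] = ½[√74.722 − 1] = 3.822.
y₂ = 3.822 × 0.08722 = 0.3334 m.
Tailwater y_tw = 0.2828 m: y_tw < y₂, so the jump is swept downstream.

y₂ = 0.3334 m; the jump is swept downstream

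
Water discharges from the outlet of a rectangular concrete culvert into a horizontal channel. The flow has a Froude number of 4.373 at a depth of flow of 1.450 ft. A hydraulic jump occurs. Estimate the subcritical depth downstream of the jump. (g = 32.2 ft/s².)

Fr₁ = 4.373 (given).
Conjugate-depth relation: y₂/y₁ = ½[√(1 + 8Fr₁²) − 1] = ½[√153.99 − 1] = 5.705.
y₂ = 5.705 × 1.450 = 8.272 ft.

y₂ = 8.272 ft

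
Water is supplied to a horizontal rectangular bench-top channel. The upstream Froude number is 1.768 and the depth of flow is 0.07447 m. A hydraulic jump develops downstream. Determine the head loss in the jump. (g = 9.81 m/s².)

ΔE = 0.01051 m

Fr₁ = 1.768 (given).
Bélanger equation: y₂/y₁ = ½[√(1 + 8Fr₁²) − 1] = ½[√26.007 − 1] = 2.050.
y₂ = 2.050 × 0.07447 = 0.1527 m.
Head loss: ΔE = (y₂ − y₁)³/(4y₁y₂) = (0.1527 − 0.07447)³/(4×0.07447×0.1527) = 0.0004779/0.04547 = 0.01051 m.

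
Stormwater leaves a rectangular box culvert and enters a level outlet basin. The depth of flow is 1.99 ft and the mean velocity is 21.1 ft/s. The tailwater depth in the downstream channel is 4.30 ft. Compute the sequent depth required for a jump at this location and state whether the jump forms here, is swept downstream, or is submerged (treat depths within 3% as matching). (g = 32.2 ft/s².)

y₂ = 6.49 ft; the jump is swept downstream

Fr₁ = V₁/√(g·y₁) = 21.1/√(32.2×1.99) = 2.64.
Conjugate-depth relation: y₂/y₁ = ½[√(1 + 8Fr₁²) − 1] = ½[√56.58 − 1] = 3.26.
y₂ = 3.26 × 1.99 = 6.49 ft.
Tailwater y_tw = 4.30 ft: y_tw < y₂, so the jump is swept downstream.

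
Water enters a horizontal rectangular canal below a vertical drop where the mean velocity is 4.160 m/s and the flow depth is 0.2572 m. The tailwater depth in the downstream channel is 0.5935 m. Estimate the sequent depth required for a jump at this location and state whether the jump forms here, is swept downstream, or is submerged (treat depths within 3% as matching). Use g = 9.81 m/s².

Fr₁ = V₁/√(g·y₁) = 4.160/√(9.81×0.2572) = 2.619.
Sequent-depth ratio: y₂/y₁ = ½[√(1 + 8Fr₁²) − 1] = ½[√55.870 − 1] = 3.237.
y₂ = 3.237 × 0.2572 = 0.8326 m.
Tailwater y_tw = 0.5935 m: y_tw < y₂, so the jump is swept downstream.

y₂ = 0.8326 m; the jump is swept downstream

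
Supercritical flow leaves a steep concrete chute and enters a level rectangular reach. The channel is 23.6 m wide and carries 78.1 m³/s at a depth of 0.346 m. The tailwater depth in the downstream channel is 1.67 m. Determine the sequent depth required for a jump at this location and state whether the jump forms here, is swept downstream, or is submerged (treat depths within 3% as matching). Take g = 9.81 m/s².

q = Q/b = 78.1/23.6 = 3.31 m²/s; V₁ = q/y₁ = 9.56 m/s. Fr₁ = V₁/√(g·y₁) = 5.19.
Bélanger equation: y₂/y₁ = ½[√(1 + 8Fr₁²) − 1] = ½[√216.6 − 1] = 6.86.
y₂ = 6.86 × 0.346 = 2.37 m.
Tailwater y_tw = 1.67 m: y_tw < y₂, so the jump is swept downstream.

y₂ = 2.37 m; the jump is swept downstream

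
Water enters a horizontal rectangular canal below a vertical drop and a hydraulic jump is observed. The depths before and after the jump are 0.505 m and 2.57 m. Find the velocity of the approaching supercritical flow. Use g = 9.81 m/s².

V₁ = 8.76 m/s

For a rectangular channel the momentum equation gives q² = ½·g·y₁·y₂·(y₁ + y₂) = ½×9.81×0.505×2.57×3.07 = 19.6.
q = √19.6 = 4.42 m²/s.
V₁ = q/y₁ = 4.42/0.505 = 8.76 m/s.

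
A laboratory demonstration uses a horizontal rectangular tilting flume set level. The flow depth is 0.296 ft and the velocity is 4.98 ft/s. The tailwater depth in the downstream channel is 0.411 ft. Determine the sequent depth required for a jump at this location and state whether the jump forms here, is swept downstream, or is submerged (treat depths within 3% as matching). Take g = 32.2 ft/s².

y₂ = 0.543 ft; the jump is swept downstream

Fr₁ = V₁/√(g·y₁) = 4.98/√(32.2×0.296) = 1.61.
Bélanger equation: y₂/y₁ = ½[√(1 + 8Fr₁²) − 1] = ½[√21.82 − 1] = 1.84.
y₂ = 1.84 × 0.296 = 0.543 ft.
Tailwater y_tw = 0.411 ft: y_tw < y₂, so the jump is swept downstream.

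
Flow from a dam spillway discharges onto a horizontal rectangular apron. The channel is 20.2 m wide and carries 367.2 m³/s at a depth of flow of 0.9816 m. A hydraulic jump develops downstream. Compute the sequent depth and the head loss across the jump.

y₂ = 7.808 m; ΔE = 10.38 m

q = Q/b = 367.2/20.2 = 18.18 m²/s; V₁ = q/y₁ = 18.52 m/s. Fr₁ = V₁/√(g·y₁) = 5.968.
By Bélanger, y₂/y₁ = ½[√(1 + 8Fr₁²) − 1] = ½[√285.92 − 1] = 7.955.
y₂ = 7.955 × 0.9816 = 7.808 m.
Head loss: ΔE = (y₂ − y₁)³/(4y₁y₂) = (7.808 − 0.9816)³/(4×0.9816×7.808) = 318.1/30.66 = 10.38 m.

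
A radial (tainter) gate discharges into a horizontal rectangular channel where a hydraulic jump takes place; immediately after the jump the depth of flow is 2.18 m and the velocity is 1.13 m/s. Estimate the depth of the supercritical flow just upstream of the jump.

Fr₂ = V₂/√(g·y₂) = 1.13/√(9.81×2.18) = 0.244.
Since the conjugate-depth ratio holds either way, y₁/y₂ = ½[√(1 + 8Fr₂²) − 1] = ½[√1.478 − 1] = 0.108.
y₁ = 0.108 × 2.18 = 0.235 m.

y₁ = 0.235 m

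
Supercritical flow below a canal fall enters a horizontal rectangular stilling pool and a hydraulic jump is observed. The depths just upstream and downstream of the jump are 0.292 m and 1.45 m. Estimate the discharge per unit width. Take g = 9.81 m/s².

q = 1.90 m²/s

For a rectangular channel the momentum equation gives q² = ½·g·y₁·y₂·(y₁ + y₂) = ½×9.81×0.292×1.45×1.74 = 3.62.
q = √3.62 = 1.90 m²/s.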